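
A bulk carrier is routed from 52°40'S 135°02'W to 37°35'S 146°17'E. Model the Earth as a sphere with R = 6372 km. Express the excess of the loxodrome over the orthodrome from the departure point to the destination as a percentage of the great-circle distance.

4.5%

Great circle: σ = 0.9530 rad → d_gc = Rσ = 6072.3 km
Rhumb: Δφ = +0.2633, Δλ = -1.3733, Δψ = +0.3764, q = Δφ/Δψ = 0.6994 → d_rh = R√(Δφ²+q²Δλ²) = 6345.6 km
Excess = (6345.6 − 6072.3) / 6072.3 = 273.3 / 6072.3 = 4.50% ≈ 4.5%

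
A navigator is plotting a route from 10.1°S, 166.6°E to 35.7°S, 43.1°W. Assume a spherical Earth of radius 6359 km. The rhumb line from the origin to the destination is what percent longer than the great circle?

Great circle: σ = 2.2045 rad → d_gc = Rσ = 14018.4 km
Rhumb: Δφ = -0.4468, Δλ = +2.6232, Δψ = -0.4906, q = Δφ/Δψ = 0.9107 → d_rh = R√(Δφ²+q²Δλ²) = 15454.9 km
Excess = (15454.9 − 14018.4) / 14018.4 = 1436.5 / 14018.4 = 10.247% ≈ 10.2%

10.2%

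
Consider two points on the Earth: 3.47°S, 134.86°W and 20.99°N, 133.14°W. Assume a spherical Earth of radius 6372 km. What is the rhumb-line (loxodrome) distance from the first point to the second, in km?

2727 km

Rhumb course C = atan2(Δλ, Δψ) with Δψ = ln[tan(π/4+φ₂/2)/tan(π/4+φ₁/2)] = +0.4354, Δλ = +0.0300 → C = 3.94°
d = R·|Δφ| / |cos C| = 6372·0.42691 / 0.99763 = 2727 km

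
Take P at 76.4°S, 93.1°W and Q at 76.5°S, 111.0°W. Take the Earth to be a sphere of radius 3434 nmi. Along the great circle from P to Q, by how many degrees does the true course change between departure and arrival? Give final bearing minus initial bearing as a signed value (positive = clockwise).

Initial bearing θ₁ = atan2(sin Δλ cos φ₂, cos φ₁ sin φ₂ − sin φ₁ cos φ₂ cos Δλ) = 259.94°
Final bearing θ₂ = (initial bearing from the destination back to the start) + 180° = 277.35°
Δθ = θ₂ − θ₁ = +17.4°

+17.4°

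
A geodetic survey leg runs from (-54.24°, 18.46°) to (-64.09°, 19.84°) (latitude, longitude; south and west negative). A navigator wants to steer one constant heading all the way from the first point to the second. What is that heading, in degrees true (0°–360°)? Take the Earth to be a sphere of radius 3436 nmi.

175.9°

Δψ = ln[tan(π/4+φ₂/2)/tan(π/4+φ₁/2)] = -0.3382
Δλ = +0.0241 rad (taken the short way round)
course = atan2(Δλ, Δψ) = 175.93°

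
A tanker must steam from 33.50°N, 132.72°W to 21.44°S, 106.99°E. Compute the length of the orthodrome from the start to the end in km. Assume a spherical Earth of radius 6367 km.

Haversine: a = sin²(Δφ/2)+cos φ₁ cos φ₂ sin²(Δλ/2) = 0.79662;  σ = 2·atan2(√a,√(1−a))
σ = 126.387° → d = Rσ = 6367·2.20587 = 14045 km

14045 km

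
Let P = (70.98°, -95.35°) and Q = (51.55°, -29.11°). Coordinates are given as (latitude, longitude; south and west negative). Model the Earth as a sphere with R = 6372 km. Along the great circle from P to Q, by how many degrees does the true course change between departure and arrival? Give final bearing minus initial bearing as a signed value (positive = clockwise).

At departure: θ₁ = atan2(sin Δλ cos φ₂, cos φ₁ sin φ₂ − sin φ₁ cos φ₂ cos Δλ) = 88.15°
At arrival: θ₂ = atan2(sin Δλ cos φ₁, −cos φ₂ sin φ₁ + sin φ₂ cos φ₁ cos Δλ) = 148.41°
Δθ = θ₂ − θ₁ = +60.3°

+60.3°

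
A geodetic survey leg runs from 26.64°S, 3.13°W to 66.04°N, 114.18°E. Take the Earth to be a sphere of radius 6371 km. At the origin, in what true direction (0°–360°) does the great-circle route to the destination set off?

26.2°

N = sin Δλ·cos φ₂ = +0.3608;  D = cos φ₁ sin φ₂ − sin φ₁ cos φ₂ cos Δλ = +0.7333
initial course = atan2(N, D) = 26.20°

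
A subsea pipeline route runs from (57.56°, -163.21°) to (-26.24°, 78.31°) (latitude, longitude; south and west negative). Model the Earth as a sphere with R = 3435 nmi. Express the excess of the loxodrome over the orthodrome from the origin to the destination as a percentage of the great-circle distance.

3.5%

Great circle: σ = 2.2175 rad → d_gc = Rσ = 7617.2 nmi
Rhumb: Δφ = -1.4626, Δλ = -2.0679, Δψ = -1.7096, q = Δφ/Δψ = 0.8555 → d_rh = R√(Δφ²+q²Δλ²) = 7884.6 nmi
Excess = (7884.6 − 7617.2) / 7617.2 = 267.4 / 7617.2 = 3.51% ≈ 3.5%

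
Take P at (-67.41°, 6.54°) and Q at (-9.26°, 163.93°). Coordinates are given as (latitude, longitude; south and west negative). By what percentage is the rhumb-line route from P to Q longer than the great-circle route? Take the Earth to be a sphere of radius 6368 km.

22.7%

Great circle: σ = 1.7736 rad → d_gc = Rσ = 11294.3 km
Rhumb: Δφ = +1.0149, Δλ = +2.7470, Δψ = +1.4485, q = Δφ/Δψ = 0.7007 → d_rh = R√(Δφ²+q²Δλ²) = 13856.3 km
Excess = (13856.3 − 11294.3) / 11294.3 = 2562.0 / 11294.3 = 22.68% ≈ 22.7%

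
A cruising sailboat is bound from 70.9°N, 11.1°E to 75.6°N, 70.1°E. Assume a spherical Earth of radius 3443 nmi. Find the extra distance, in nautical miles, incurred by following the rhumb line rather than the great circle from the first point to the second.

42 nmi

Great circle: cos σ = sin φ₁ sin φ₂ + cos φ₁ cos φ₂ cos Δλ,  σ = 0.2937 rad → d_gc = 1011.3 nmi
Rhumb line: Δψ = +0.2865, q = Δφ/Δψ = 0.2863, d_rh = R√(Δφ²+q²Δλ²) = 1053.7 nmi
Excess = 1053.7 − 1011.3 = 42.4 ≈ 42 nmi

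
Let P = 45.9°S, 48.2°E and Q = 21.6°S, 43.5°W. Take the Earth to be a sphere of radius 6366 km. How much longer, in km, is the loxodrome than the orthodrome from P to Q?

353 km

Great circle: cos σ = sin φ₁ sin φ₂ + cos φ₁ cos φ₂ cos Δλ,  σ = 1.3231 rad → d_gc = 8422.90 km
Rhumb line: Δψ = +0.5175, q = Δφ/Δψ = 0.8195, d_rh = R√(Δφ²+q²Δλ²) = 8775.45 km
Excess = 8775.45 − 8422.90 = 352.55 ≈ 353 km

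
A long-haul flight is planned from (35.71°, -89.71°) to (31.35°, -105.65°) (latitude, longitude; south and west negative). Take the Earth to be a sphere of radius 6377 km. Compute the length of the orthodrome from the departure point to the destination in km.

1554 km

cos σ = sin φ₁ sin φ₂ + cos φ₁ cos φ₂ cos Δλ
      = sin(35.71°)sin(31.35°) + cos(35.71°)cos(31.35°)cos(-15.94°) = 0.9704
σ = 13.965° → d = Rσ = 6377·0.24374 = 1554 km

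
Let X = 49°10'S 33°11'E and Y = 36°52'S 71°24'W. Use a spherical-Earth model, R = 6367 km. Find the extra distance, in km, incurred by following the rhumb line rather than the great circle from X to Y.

Great circle: cos σ = sin φ₁ sin φ₂ + cos φ₁ cos φ₂ cos Δλ,  σ = 1.2427 rad → d_gc = 7912.4 km
Rhumb line: Δψ = +0.2952, q = Δφ/Δψ = 0.7273, d_rh = R√(Δφ²+q²Δλ²) = 8562.2 km
Excess = 8562.2 − 7912.4 = 649.8 ≈ 650 km

650 km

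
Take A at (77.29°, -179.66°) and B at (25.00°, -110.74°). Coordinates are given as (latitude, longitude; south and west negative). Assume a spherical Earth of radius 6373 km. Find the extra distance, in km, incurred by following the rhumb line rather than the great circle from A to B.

Great circle: cos σ = sin φ₁ sin φ₂ + cos φ₁ cos φ₂ cos Δλ,  σ = 1.0656 rad → d_gc = 6791.05 km
Rhumb line: Δψ = -1.7440, q = Δφ/Δψ = 0.5233, d_rh = R√(Δφ²+q²Δλ²) = 7065.49 km
Excess = 7065.49 − 6791.05 = 274.44 ≈ 274 km

274 km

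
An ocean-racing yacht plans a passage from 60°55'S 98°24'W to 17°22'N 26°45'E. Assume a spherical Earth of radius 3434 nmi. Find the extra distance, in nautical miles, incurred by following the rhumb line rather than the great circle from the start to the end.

Great circle: cos σ = sin φ₁ sin φ₂ + cos φ₁ cos φ₂ cos Δλ,  σ = 2.1270 rad → d_gc = 7304.0 nmi
Rhumb line: Δψ = +1.6573, q = Δφ/Δψ = 0.8244, d_rh = R√(Δφ²+q²Δλ²) = 7762.4 nmi
Excess = 7762.4 − 7304.0 = 458.4 ≈ 458 nmi

458 nmi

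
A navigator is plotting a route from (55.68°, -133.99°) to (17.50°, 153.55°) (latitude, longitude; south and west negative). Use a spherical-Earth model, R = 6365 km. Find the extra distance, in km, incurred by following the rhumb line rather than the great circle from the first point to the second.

208 km

Great circle: cos σ = sin φ₁ sin φ₂ + cos φ₁ cos φ₂ cos Δλ,  σ = 1.1479 rad → d_gc = 7306.4 km
Rhumb line: Δψ = -0.8648, q = Δφ/Δψ = 0.7705, d_rh = R√(Δφ²+q²Δλ²) = 7514.0 km
Excess = 7514.0 − 7306.4 = 207.6 ≈ 208 km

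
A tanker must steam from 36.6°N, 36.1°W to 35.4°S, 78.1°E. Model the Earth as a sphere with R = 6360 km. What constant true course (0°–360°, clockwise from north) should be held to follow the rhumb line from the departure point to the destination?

Meridional parts: M(φ₁)=+0.6873, M(φ₂)=-0.6614 → ΔM = -1.3486;  Δλ = +1.9932 rad
tan C = Δλ / ΔM = -1.4779 → C = 124.08°

124.1°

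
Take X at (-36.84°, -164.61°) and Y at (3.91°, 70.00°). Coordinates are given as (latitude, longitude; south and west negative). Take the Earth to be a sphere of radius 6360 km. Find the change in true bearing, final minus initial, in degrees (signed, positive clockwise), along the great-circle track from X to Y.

Initial bearing θ₁ = atan2(sin Δλ cos φ₂, cos φ₁ sin φ₂ − sin φ₁ cos φ₂ cos Δλ) = 250.26°
Final bearing θ₂ = (initial bearing from the destination back to the start) + 180° = 310.97°
Δθ = θ₂ − θ₁ = +60.7°

+60.7°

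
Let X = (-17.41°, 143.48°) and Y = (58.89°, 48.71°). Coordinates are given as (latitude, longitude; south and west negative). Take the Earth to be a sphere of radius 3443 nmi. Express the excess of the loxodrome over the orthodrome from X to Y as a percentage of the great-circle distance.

2.7%

Great circle: σ = 1.8725 rad → d_gc = Rσ = 6447.1 nmi
Rhumb: Δφ = +1.3317, Δλ = -1.6540, Δψ = +1.5875, q = Δφ/Δψ = 0.8389 → d_rh = R√(Δφ²+q²Δλ²) = 6621.5 nmi
Excess = (6621.5 − 6447.1) / 6447.1 = 174.4 / 6447.1 = 2.71% ≈ 2.7%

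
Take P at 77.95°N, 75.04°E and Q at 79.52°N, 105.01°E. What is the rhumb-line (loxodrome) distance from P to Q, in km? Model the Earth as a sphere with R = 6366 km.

672 km

Rhumb course C = atan2(Δλ, Δψ) with Δψ = ln[tan(π/4+φ₂/2)/tan(π/4+φ₁/2)] = +0.1405, Δλ = +0.5231 → C = 74.97°
d = R·|Δφ| / |cos C| = 6366·0.02740 / 0.25941 = 672 km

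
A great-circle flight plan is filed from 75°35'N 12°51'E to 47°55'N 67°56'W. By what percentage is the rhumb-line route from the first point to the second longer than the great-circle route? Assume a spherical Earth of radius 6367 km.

6.9%

Great circle: σ = 0.7295 rad → d_gc = Rσ = 4644.5 km
Rhumb: Δφ = -0.4829, Δλ = -1.4099, Δψ = -1.1124, q = Δφ/Δψ = 0.4341 → d_rh = R√(Δφ²+q²Δλ²) = 4963.6 km
Excess = (4963.6 − 4644.5) / 4644.5 = 319.1 / 4644.5 = 6.87% ≈ 6.9%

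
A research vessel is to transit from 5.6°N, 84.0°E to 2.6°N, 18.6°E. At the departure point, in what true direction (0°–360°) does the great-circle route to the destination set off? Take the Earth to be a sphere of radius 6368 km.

270.3°

N = sin Δλ·cos φ₂ = -0.9083;  D = cos φ₁ sin φ₂ − sin φ₁ cos φ₂ cos Δλ = +0.0046
initial course = atan2(N, D) = 270.29°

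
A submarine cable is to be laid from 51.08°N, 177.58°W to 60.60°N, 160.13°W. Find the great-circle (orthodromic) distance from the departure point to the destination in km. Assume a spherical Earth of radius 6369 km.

1510 km

cos σ = sin φ₁ sin φ₂ + cos φ₁ cos φ₂ cos Δλ
      = sin(51.08°)sin(60.60°) + cos(51.08°)cos(60.60°)cos(17.45°) = 0.9720
σ = 13.582° → d = Rσ = 6369·0.23705 = 1510 km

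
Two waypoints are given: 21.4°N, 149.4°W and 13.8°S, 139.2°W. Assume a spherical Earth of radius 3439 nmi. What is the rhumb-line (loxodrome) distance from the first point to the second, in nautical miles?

2197 nmi

Δψ = ln[tan(π/4+φ₂/2)/tan(π/4+φ₁/2)] = -0.6257;  Δφ = -0.6144 rad,  Δλ = +0.1780 rad
q = Δφ/Δψ = 0.9818
d = R·√(Δφ² + q²Δλ²) = 3439·0.63874 = 2197 nmi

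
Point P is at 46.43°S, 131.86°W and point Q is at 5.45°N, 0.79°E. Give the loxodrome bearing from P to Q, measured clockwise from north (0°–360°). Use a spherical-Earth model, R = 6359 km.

Meridional parts: M(φ₁)=-0.9171, M(φ₂)=+0.0953 → ΔM = +1.0124;  Δλ = +2.3152 rad
tan C = Δλ / ΔM = +2.2869 → C = 66.38°

66.4°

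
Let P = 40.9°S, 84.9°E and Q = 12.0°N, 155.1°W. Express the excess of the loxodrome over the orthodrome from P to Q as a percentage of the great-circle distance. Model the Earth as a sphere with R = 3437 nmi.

2.4%

Great circle: σ = 2.1011 rad → d_gc = Rσ = 7221.5 nmi
Rhumb: Δφ = +0.9233, Δλ = +2.0944, Δψ = +0.9945, q = Δφ/Δψ = 0.9283 → d_rh = R√(Δφ²+q²Δλ²) = 7397.8 nmi
Excess = (7397.8 − 7221.5) / 7221.5 = 176.3 / 7221.5 = 2.44% ≈ 2.4%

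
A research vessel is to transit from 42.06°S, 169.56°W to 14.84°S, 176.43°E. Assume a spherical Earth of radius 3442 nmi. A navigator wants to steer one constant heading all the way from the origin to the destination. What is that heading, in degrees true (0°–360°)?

Δψ = ln[tan(π/4+φ₂/2)/tan(π/4+φ₁/2)] = +0.5486
Δλ = -0.2445 rad (taken the short way round)
course = atan2(Δλ, Δψ) = 335.98°

336.0°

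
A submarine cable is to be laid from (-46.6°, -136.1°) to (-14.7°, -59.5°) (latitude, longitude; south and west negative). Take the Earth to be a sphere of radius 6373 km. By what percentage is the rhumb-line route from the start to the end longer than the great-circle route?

Great circle: σ = 1.2256 rad → d_gc = Rσ = 7810.7 km
Rhumb: Δφ = +0.5568, Δλ = +1.3369, Δψ = +0.6620, q = Δφ/Δψ = 0.8410 → d_rh = R√(Δφ²+q²Δλ²) = 7996.0 km
Excess = (7996.0 − 7810.7) / 7810.7 = 185.3 / 7810.7 = 2.37% ≈ 2.4%

2.4%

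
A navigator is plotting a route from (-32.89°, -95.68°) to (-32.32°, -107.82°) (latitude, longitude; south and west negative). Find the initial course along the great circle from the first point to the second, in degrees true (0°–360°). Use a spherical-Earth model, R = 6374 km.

269.9°

N = sin Δλ·cos φ₂ = -0.1777;  D = cos φ₁ sin φ₂ − sin φ₁ cos φ₂ cos Δλ = -0.0003
initial course = atan2(N, D) = 269.90°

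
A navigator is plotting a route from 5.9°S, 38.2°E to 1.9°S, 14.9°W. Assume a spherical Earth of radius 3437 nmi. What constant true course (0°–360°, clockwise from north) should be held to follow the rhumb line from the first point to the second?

Meridional parts: M(φ₁)=-0.1032, M(φ₂)=-0.0332 → ΔM = +0.0700;  Δλ = -0.9268 rad
tan C = Δλ / ΔM = -13.2415 → C = 274.32°

274.3°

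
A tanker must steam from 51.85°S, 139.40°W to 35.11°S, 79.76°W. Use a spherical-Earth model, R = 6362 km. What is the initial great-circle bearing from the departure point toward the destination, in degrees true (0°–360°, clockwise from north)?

92.4°

θ = atan2( sin Δλ·cos φ₂ ,  cos φ₁ sin φ₂ − sin φ₁ cos φ₂ cos Δλ )
  = atan2(+0.7059, -0.0301) = 92.44°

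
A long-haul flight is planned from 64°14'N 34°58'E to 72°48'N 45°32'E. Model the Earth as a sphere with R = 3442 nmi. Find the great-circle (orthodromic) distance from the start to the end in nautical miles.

563 nmi

cos σ = sin φ₁ sin φ₂ + cos φ₁ cos φ₂ cos Δλ
      = sin(64.23°)sin(72.80°) + cos(64.23°)cos(72.80°)cos(10.57°) = 0.9867
σ = 9.368° → d = Rσ = 3442·0.16350 = 563 nmi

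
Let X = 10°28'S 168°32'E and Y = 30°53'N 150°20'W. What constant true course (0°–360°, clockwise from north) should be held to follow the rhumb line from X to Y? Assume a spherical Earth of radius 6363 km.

Meridional parts: M(φ₁)=-0.1837, M(φ₂)=+0.5672 → ΔM = +0.7509;  Δλ = +0.7179 rad
tan C = Δλ / ΔM = +0.9561 → C = 43.71°

43.7°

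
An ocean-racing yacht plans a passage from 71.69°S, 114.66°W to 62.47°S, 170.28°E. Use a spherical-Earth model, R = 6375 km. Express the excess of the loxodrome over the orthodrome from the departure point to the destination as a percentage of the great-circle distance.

6.5%

Great circle: σ = 0.4964 rad → d_gc = Rσ = 3164.5 km
Rhumb: Δφ = +0.1609, Δλ = -1.3100, Δψ = +0.4188, q = Δφ/Δψ = 0.3843 → d_rh = R√(Δφ²+q²Δλ²) = 3369.2 km
Excess = (3369.2 − 3164.5) / 3164.5 = 204.7 / 3164.5 = 6.47% ≈ 6.5%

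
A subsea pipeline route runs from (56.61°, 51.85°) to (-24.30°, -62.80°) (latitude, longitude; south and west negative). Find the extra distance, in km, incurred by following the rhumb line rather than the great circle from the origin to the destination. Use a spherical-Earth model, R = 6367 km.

Great circle: cos σ = sin φ₁ sin φ₂ + cos φ₁ cos φ₂ cos Δλ,  σ = 2.1565 rad → d_gc = 13730.4 km
Rhumb line: Δψ = -1.6417, q = Δφ/Δψ = 0.8602, d_rh = R√(Δφ²+q²Δλ²) = 14175.5 km
Excess = 14175.5 − 13730.4 = 445.1 ≈ 445 km

445 km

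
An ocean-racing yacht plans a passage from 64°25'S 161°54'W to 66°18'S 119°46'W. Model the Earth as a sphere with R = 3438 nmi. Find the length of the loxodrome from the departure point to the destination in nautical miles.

Rhumb course C = atan2(Δλ, Δψ) with Δψ = ln[tan(π/4+φ₂/2)/tan(π/4+φ₁/2)] = -0.0789, Δλ = +0.7354 → C = 96.12°
d = R·|Δφ| / |cos C| = 3438·0.03287 / 0.10665 = 1060 nmi

1060 nmi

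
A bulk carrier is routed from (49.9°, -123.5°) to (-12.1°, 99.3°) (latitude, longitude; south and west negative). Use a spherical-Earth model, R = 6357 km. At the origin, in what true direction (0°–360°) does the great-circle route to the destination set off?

θ = atan2( sin Δλ·cos φ₂ ,  cos φ₁ sin φ₂ − sin φ₁ cos φ₂ cos Δλ )
  = atan2(-0.6643, +0.4138) = 301.91°

301.9°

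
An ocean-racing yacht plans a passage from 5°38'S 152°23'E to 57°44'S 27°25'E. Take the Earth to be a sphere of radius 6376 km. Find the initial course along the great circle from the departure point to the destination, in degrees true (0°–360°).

206.7°

N = sin Δλ·cos φ₂ = -0.4375;  D = cos φ₁ sin φ₂ − sin φ₁ cos φ₂ cos Δλ = -0.8715
initial course = atan2(N, D) = 206.66°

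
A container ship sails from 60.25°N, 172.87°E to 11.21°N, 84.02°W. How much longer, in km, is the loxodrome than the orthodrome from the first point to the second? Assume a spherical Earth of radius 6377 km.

Great circle: cos σ = sin φ₁ sin φ₂ + cos φ₁ cos φ₂ cos Δλ,  σ = 1.5124 rad → d_gc = 9644.5 km
Rhumb line: Δψ = -1.1288, q = Δφ/Δψ = 0.7582, d_rh = R√(Δφ²+q²Δλ²) = 10271.8 km
Excess = 10271.8 − 9644.5 = 627.3 ≈ 627 km

627 km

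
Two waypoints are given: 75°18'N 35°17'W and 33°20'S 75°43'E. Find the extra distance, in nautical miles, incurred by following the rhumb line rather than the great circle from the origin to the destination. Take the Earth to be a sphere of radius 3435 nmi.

413 nmi

Great circle: cos σ = sin φ₁ sin φ₂ + cos φ₁ cos φ₂ cos Δλ,  σ = 2.2237 rad → d_gc = 7638.4 nmi
Rhumb line: Δψ = -2.6657, q = Δφ/Δψ = 0.7113, d_rh = R√(Δφ²+q²Δλ²) = 8051.1 nmi
Excess = 8051.1 − 7638.4 = 412.7 ≈ 413 nmi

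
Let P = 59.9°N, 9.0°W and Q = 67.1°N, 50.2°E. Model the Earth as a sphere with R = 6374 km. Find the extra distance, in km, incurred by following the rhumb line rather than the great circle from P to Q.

Great circle: cos σ = sin φ₁ sin φ₂ + cos φ₁ cos φ₂ cos Δλ,  σ = 0.4581 rad → d_gc = 2920.0 km
Rhumb line: Δψ = +0.2833, q = Δφ/Δψ = 0.4435, d_rh = R√(Δφ²+q²Δλ²) = 3028.8 km
Excess = 3028.8 − 2920.0 = 108.8 ≈ 109 km

109 km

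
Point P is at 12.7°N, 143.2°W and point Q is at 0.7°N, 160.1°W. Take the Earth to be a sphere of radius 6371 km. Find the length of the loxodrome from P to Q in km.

2291 km

Rhumb course C = atan2(Δλ, Δψ) with Δψ = ln[tan(π/4+φ₂/2)/tan(π/4+φ₁/2)] = -0.2113, Δλ = -0.2950 → C = 234.39°
d = R·|Δφ| / |cos C| = 6371·0.20944 / 0.58232 = 2291 km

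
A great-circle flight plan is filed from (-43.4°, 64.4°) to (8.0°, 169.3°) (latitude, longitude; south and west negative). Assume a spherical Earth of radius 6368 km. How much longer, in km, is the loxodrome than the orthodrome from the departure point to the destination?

Great circle: cos σ = sin φ₁ sin φ₂ + cos φ₁ cos φ₂ cos Δλ,  σ = 1.8552 rad → d_gc = 11814.2 km
Rhumb line: Δψ = +0.9825, q = Δφ/Δψ = 0.9131, d_rh = R√(Δφ²+q²Δλ²) = 12081.4 km
Excess = 12081.4 − 11814.2 = 267.2 ≈ 267 km

267 km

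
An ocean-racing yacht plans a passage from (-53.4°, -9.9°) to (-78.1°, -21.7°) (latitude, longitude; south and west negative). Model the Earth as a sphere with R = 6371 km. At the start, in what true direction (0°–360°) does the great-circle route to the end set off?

N = sin Δλ·cos φ₂ = -0.0422;  D = cos φ₁ sin φ₂ − sin φ₁ cos φ₂ cos Δλ = -0.4214
initial course = atan2(N, D) = 185.71°

185.7°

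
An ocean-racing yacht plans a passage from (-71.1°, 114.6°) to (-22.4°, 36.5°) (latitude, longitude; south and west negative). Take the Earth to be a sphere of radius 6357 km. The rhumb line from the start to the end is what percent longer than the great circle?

4.8%

Great circle: σ = 1.1348 rad → d_gc = Rσ = 7214.2 km
Rhumb: Δφ = +0.8500, Δλ = -1.3631, Δψ = +1.3918, q = Δφ/Δψ = 0.6107 → d_rh = R√(Δφ²+q²Δλ²) = 7563.1 km
Excess = (7563.1 − 7214.2) / 7214.2 = 348.9 / 7214.2 = 4.84% ≈ 4.8%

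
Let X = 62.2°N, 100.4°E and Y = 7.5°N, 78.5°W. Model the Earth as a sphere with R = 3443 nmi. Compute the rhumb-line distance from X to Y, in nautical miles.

8753 nmi

Rhumb course C = atan2(Δλ, Δψ) with Δψ = ln[tan(π/4+φ₂/2)/tan(π/4+φ₁/2)] = -1.2652, Δλ = -3.1224 → C = 247.94°
d = R·|Δφ| / |cos C| = 3443·0.95470 / 0.37554 = 8753 nmi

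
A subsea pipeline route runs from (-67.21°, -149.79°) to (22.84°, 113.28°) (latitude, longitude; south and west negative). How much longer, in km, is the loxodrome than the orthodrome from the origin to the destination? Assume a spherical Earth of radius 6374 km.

448 km

Great circle: cos σ = sin φ₁ sin φ₂ + cos φ₁ cos φ₂ cos Δλ,  σ = 1.9833 rad → d_gc = 12641.72 km
Rhumb line: Δψ = +2.0114, q = Δφ/Δψ = 0.7814, d_rh = R√(Δφ²+q²Δλ²) = 13090.16 km
Excess = 13090.16 − 12641.72 = 448.44 ≈ 448 km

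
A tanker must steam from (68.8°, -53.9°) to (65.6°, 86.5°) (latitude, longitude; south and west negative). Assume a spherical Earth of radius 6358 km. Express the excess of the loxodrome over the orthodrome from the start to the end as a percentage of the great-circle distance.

27.2%

Great circle: σ = 0.7467 rad → d_gc = Rσ = 4747.4 km
Rhumb: Δφ = -0.0559, Δλ = +2.4504, Δψ = -0.1444, q = Δφ/Δψ = 0.3869 → d_rh = R√(Δφ²+q²Δλ²) = 6038.2 km
Excess = (6038.2 − 4747.4) / 4747.4 = 1290.8 / 4747.4 = 27.19% ≈ 27.2%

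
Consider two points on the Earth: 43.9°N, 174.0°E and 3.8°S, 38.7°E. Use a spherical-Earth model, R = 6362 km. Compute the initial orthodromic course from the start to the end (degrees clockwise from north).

θ = atan2( sin Δλ·cos φ₂ ,  cos φ₁ sin φ₂ − sin φ₁ cos φ₂ cos Δλ )
  = atan2(-0.7018, +0.4440) = 302.32°

302.3°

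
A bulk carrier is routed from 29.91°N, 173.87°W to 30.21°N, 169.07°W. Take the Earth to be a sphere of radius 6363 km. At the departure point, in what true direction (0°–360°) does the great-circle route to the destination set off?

84.7°

N = sin Δλ·cos φ₂ = +0.0723;  D = cos φ₁ sin φ₂ − sin φ₁ cos φ₂ cos Δλ = +0.0067
initial course = atan2(N, D) = 84.67°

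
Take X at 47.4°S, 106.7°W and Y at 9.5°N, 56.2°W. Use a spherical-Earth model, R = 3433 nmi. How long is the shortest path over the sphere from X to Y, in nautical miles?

Haversine: a = sin²(Δφ/2)+cos φ₁ cos φ₂ sin²(Δλ/2) = 0.34842;  σ = 2·atan2(√a,√(1−a))
σ = 72.353° → d = Rσ = 3433·1.26280 = 4335 nmi

4335 nmi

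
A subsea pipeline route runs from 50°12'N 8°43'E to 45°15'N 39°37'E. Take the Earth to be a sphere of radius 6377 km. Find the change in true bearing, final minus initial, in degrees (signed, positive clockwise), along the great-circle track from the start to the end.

At departure: θ₁ = atan2(sin Δλ cos φ₂, cos φ₁ sin φ₂ − sin φ₁ cos φ₂ cos Δλ) = 91.51°
At arrival: θ₂ = atan2(sin Δλ cos φ₁, −cos φ₂ sin φ₁ + sin φ₂ cos φ₁ cos Δλ) = 114.64°
Δθ = θ₂ − θ₁ = +23.1°

+23.1°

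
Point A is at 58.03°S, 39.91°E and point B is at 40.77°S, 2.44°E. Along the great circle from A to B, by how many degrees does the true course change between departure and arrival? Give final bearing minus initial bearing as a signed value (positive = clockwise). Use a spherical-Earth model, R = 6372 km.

+29.2°

At departure: θ₁ = atan2(sin Δλ cos φ₂, cos φ₁ sin φ₂ − sin φ₁ cos φ₂ cos Δλ) = 289.61°
At arrival: θ₂ = atan2(sin Δλ cos φ₁, −cos φ₂ sin φ₁ + sin φ₂ cos φ₁ cos Δλ) = 318.81°
Δθ = θ₂ − θ₁ = +29.2°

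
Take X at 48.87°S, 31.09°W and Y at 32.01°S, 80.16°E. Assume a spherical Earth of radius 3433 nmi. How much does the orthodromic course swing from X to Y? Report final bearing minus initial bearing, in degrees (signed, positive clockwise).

-87.6°

At departure: θ₁ = atan2(sin Δλ cos φ₂, cos φ₁ sin φ₂ − sin φ₁ cos φ₂ cos Δλ) = 126.28°
At arrival: θ₂ = atan2(sin Δλ cos φ₁, −cos φ₂ sin φ₁ + sin φ₂ cos φ₁ cos Δλ) = 38.71°
Δθ = θ₂ − θ₁ = -87.6°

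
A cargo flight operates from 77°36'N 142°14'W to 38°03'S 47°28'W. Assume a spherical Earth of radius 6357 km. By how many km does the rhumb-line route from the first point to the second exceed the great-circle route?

519 km

Great circle: cos σ = sin φ₁ sin φ₂ + cos φ₁ cos φ₂ cos Δλ,  σ = 2.2345 rad → d_gc = 14204.6 km
Rhumb line: Δψ = -2.9389, q = Δφ/Δψ = 0.6868, d_rh = R√(Δφ²+q²Δλ²) = 14724.0 km
Excess = 14724.0 − 14204.6 = 519.4 ≈ 519 km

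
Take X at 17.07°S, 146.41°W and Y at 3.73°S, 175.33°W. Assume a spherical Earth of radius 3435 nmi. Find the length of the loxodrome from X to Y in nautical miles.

1880 nmi

Rhumb course C = atan2(Δλ, Δψ) with Δψ = ln[tan(π/4+φ₂/2)/tan(π/4+φ₁/2)] = +0.2373, Δλ = -0.5047 → C = 295.18°
d = R·|Δφ| / |cos C| = 3435·0.23283 / 0.42544 = 1880 nmi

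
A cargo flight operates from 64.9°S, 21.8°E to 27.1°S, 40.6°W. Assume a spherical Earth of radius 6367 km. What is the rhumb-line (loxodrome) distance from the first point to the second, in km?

Δψ = ln[tan(π/4+φ₂/2)/tan(π/4+φ₁/2)] = +1.0107;  Δφ = +0.6597 rad,  Δλ = -1.0891 rad
q = Δφ/Δψ = 0.6528
d = R·√(Δφ² + q²Δλ²) = 6367·0.96988 = 6175 km

6175 km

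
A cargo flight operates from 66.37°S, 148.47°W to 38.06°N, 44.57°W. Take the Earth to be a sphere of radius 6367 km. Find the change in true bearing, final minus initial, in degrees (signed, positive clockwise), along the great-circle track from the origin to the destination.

Initial bearing θ₁ = atan2(sin Δλ cos φ₂, cos φ₁ sin φ₂ − sin φ₁ cos φ₂ cos Δλ) = 84.48°
Final bearing θ₂ = (initial bearing from the destination back to the start) + 180° = 30.45°
Δθ = θ₂ − θ₁ = -54.0°

-54.0°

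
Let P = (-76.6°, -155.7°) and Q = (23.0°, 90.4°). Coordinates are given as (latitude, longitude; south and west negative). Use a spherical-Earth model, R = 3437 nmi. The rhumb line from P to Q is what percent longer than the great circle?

Great circle: σ = 2.0561 rad → d_gc = Rσ = 7067.0 nmi
Rhumb: Δφ = +1.7383, Δλ = -1.9879, Δψ = +2.5542, q = Δφ/Δψ = 0.6806 → d_rh = R√(Δφ²+q²Δλ²) = 7571.0 nmi
Excess = (7571.0 − 7067.0) / 7067.0 = 504.0 / 7067.0 = 7.13% ≈ 7.1%

7.1%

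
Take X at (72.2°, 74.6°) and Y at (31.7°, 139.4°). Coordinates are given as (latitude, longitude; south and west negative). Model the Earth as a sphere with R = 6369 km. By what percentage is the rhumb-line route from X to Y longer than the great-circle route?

Great circle: σ = 0.9134 rad → d_gc = Rσ = 5817.4 km
Rhumb: Δφ = -0.7069, Δλ = +1.1310, Δψ = -1.2702, q = Δφ/Δψ = 0.5565 → d_rh = R√(Δφ²+q²Δλ²) = 6027.9 km
Excess = (6027.9 − 5817.4) / 5817.4 = 210.5 / 5817.4 = 3.62% ≈ 3.6%

3.6%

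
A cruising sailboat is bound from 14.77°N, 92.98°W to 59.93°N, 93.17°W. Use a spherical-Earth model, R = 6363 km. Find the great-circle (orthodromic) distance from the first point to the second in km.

cos σ = sin φ₁ sin φ₂ + cos φ₁ cos φ₂ cos Δλ
      = sin(14.77°)sin(59.93°) + cos(14.77°)cos(59.93°)cos(-0.19°) = 0.7051
σ = 45.160° → d = Rσ = 6363·0.78819 = 5015 km

5015 km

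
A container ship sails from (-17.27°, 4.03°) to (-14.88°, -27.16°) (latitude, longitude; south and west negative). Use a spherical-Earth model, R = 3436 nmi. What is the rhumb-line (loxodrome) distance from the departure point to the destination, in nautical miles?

Rhumb course C = atan2(Δλ, Δψ) with Δψ = ln[tan(π/4+φ₂/2)/tan(π/4+φ₁/2)] = +0.0434, Δλ = -0.5444 → C = 274.56°
d = R·|Δφ| / |cos C| = 3436·0.04171 / 0.07950 = 1803 nmi

1803 nmi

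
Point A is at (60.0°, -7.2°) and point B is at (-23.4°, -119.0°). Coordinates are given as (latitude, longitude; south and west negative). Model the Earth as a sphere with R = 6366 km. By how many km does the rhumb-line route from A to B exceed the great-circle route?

496 km

Great circle: cos σ = sin φ₁ sin φ₂ + cos φ₁ cos φ₂ cos Δλ,  σ = 2.1110 rad → d_gc = 13438.94 km
Rhumb line: Δψ = -1.7372, q = Δφ/Δψ = 0.8379, d_rh = R√(Δφ²+q²Δλ²) = 13935.43 km
Excess = 13935.43 − 13438.94 = 496.49 ≈ 496 km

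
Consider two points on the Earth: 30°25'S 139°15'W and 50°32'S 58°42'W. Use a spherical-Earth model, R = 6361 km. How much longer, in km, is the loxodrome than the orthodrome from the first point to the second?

276 km

Great circle: cos σ = sin φ₁ sin φ₂ + cos φ₁ cos φ₂ cos Δλ,  σ = 1.0692 rad → d_gc = 6801.0 km
Rhumb line: Δψ = -0.4675, q = Δφ/Δψ = 0.7510, d_rh = R√(Δφ²+q²Δλ²) = 7077.4 km
Excess = 7077.4 − 6801.0 = 276.4 ≈ 276 km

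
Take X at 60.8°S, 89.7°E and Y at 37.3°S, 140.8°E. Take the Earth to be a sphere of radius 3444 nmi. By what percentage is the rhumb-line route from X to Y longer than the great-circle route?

Great circle: σ = 0.6877 rad → d_gc = Rσ = 2368.6 nmi
Rhumb: Δφ = +0.4102, Δλ = +0.8919, Δψ = +0.6427, q = Δφ/Δψ = 0.6382 → d_rh = R√(Δφ²+q²Δλ²) = 2416.2 nmi
Excess = (2416.2 − 2368.6) / 2368.6 = 47.6 / 2368.6 = 2.01% ≈ 2.0%

2.0%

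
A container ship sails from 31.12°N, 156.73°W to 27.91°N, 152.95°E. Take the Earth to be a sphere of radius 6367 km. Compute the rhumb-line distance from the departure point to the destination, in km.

4878 km

Δψ = ln[tan(π/4+φ₂/2)/tan(π/4+φ₁/2)] = -0.0644;  Δφ = -0.0560 rad,  Δλ = -0.8782 rad
q = Δφ/Δψ = 0.8700
d = R·√(Δφ² + q²Δλ²) = 6367·0.76616 = 4878 km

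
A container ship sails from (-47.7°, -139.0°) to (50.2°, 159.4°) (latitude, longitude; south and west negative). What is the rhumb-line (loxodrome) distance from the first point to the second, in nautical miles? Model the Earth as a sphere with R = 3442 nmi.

6703 nmi

Rhumb course C = atan2(Δλ, Δψ) with Δψ = ln[tan(π/4+φ₂/2)/tan(π/4+φ₁/2)] = +1.9658, Δλ = -1.0751 → C = 331.33°
d = R·|Δφ| / |cos C| = 3442·1.70868 / 0.87736 = 6703 nmi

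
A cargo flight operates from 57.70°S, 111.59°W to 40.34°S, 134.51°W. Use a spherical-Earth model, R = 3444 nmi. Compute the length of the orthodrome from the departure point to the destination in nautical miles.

cos σ = sin φ₁ sin φ₂ + cos φ₁ cos φ₂ cos Δλ
      = sin(-57.70°)sin(-40.34°) + cos(-57.70°)cos(-40.34°)cos(-22.92°) = 0.9223
σ = 22.736° → d = Rσ = 3444·0.39682 = 1367 nmi

1367 nmi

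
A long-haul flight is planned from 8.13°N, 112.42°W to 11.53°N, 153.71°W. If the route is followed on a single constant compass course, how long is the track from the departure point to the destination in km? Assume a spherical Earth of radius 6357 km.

4529 km

Rhumb course C = atan2(Δλ, Δψ) with Δψ = ln[tan(π/4+φ₂/2)/tan(π/4+φ₁/2)] = +0.0602, Δλ = -0.7206 → C = 274.78°
d = R·|Δφ| / |cos C| = 6357·0.05934 / 0.08329 = 4529 km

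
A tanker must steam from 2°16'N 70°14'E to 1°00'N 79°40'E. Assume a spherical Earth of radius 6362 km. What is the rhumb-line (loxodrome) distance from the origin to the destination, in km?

Δψ = ln[tan(π/4+φ₂/2)/tan(π/4+φ₁/2)] = -0.0221;  Δφ = -0.0221 rad,  Δλ = +0.1646 rad
q = Δφ/Δψ = 0.9996
d = R·√(Δφ² + q²Δλ²) = 6362·0.16605 = 1056 km

1056 km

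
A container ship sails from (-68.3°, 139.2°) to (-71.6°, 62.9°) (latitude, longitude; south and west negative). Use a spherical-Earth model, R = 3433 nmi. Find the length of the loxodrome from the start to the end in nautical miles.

Rhumb course C = atan2(Δλ, Δψ) with Δψ = ln[tan(π/4+φ₂/2)/tan(π/4+φ₁/2)] = -0.1684, Δλ = -1.3317 → C = 262.79°
d = R·|Δφ| / |cos C| = 3433·0.05760 / 0.12543 = 1576 nmi

1576 nmi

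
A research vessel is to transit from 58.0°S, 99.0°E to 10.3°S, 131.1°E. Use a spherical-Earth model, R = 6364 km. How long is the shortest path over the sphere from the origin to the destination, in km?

5954 km

Haversine: a = sin²(Δφ/2)+cos φ₁ cos φ₂ sin²(Δλ/2) = 0.20335;  σ = 2·atan2(√a,√(1−a))
σ = 53.608° → d = Rσ = 6364·0.93564 = 5954 km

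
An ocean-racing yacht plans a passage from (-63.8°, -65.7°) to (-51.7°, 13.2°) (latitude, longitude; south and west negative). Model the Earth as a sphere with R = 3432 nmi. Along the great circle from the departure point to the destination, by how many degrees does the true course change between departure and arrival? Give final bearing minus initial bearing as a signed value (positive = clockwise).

-70.0°

At departure: θ₁ = atan2(sin Δλ cos φ₂, cos φ₁ sin φ₂ − sin φ₁ cos φ₂ cos Δλ) = 111.49°
At arrival: θ₂ = atan2(sin Δλ cos φ₁, −cos φ₂ sin φ₁ + sin φ₂ cos φ₁ cos Δλ) = 41.52°
Δθ = θ₂ − θ₁ = -70.0°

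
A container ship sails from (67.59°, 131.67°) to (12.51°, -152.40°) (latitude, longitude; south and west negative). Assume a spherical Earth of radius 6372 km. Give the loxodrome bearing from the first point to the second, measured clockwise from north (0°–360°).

136.5°

Meridional parts: M(φ₁)=+1.6190, M(φ₂)=+0.2201 → ΔM = -1.3989;  Δλ = +1.3252 rad
tan C = Δλ / ΔM = -0.9473 → C = 136.55°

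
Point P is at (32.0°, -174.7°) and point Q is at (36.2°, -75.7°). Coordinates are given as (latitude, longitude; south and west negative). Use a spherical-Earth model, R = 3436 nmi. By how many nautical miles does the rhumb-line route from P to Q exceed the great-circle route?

Great circle: cos σ = sin φ₁ sin φ₂ + cos φ₁ cos φ₂ cos Δλ,  σ = 1.3634 rad → d_gc = 4684.6 nmi
Rhumb line: Δψ = +0.0886, q = Δφ/Δψ = 0.8277, d_rh = R√(Δφ²+q²Δλ²) = 4920.5 nmi
Excess = 4920.5 − 4684.6 = 235.9 ≈ 236 nmi

236 nmi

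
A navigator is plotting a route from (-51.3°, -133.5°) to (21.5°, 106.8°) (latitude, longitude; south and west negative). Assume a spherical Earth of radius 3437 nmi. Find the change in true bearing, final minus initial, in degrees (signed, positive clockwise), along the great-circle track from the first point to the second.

Initial bearing θ₁ = atan2(sin Δλ cos φ₂, cos φ₁ sin φ₂ − sin φ₁ cos φ₂ cos Δλ) = 260.82°
Final bearing θ₂ = (initial bearing from the destination back to the start) + 180° = 318.44°
Δθ = θ₂ − θ₁ = +57.6°

+57.6°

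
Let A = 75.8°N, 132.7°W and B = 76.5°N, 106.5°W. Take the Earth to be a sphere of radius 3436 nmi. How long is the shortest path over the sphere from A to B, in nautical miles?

Haversine: a = sin²(Δφ/2)+cos φ₁ cos φ₂ sin²(Δλ/2) = 0.00298;  σ = 2·atan2(√a,√(1−a))
σ = 6.258° → d = Rσ = 3436·0.10922 = 375 nmi

375 nmi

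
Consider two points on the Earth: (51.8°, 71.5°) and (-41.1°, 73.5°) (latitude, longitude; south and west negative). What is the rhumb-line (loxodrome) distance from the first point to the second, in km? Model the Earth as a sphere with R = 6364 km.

Rhumb course C = atan2(Δλ, Δψ) with Δψ = ln[tan(π/4+φ₂/2)/tan(π/4+φ₁/2)] = -1.8487, Δλ = +0.0349 → C = 178.92°
d = R·|Δφ| / |cos C| = 6364·1.62141 / 0.99982 = 10320 km

10320 km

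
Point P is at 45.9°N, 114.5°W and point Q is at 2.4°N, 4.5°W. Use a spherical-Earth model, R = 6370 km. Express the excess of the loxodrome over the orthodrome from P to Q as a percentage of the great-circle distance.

Great circle: σ = 1.7801 rad → d_gc = Rσ = 11339.0 km
Rhumb: Δφ = -0.7592, Δλ = +1.9199, Δψ = -0.8619, q = Δφ/Δψ = 0.8809 → d_rh = R√(Δφ²+q²Δλ²) = 11808.8 km
Excess = (11808.8 − 11339.0) / 11339.0 = 469.8 / 11339.0 = 4.14% ≈ 4.1%

4.1%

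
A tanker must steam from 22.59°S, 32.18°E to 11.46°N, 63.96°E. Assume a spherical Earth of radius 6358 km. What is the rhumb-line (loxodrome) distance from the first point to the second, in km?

Rhumb course C = atan2(Δλ, Δψ) with Δψ = ln[tan(π/4+φ₂/2)/tan(π/4+φ₁/2)] = +0.6063, Δλ = +0.5547 → C = 42.46°
d = R·|Δφ| / |cos C| = 6358·0.59428 / 0.73781 = 5121 km

5121 km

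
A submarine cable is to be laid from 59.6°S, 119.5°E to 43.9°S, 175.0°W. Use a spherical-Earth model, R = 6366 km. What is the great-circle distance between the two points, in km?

4608 km

cos σ = sin φ₁ sin φ₂ + cos φ₁ cos φ₂ cos Δλ
      = sin(-59.60°)sin(-43.90°) + cos(-59.60°)cos(-43.90°)cos(65.50°) = 0.7493
σ = 41.472° → d = Rσ = 6366·0.72383 = 4608 km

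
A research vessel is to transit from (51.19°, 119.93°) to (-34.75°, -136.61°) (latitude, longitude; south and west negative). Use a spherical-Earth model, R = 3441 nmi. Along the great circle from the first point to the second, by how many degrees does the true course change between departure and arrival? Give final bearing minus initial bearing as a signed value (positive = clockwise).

+27.8°

At departure: θ₁ = atan2(sin Δλ cos φ₂, cos φ₁ sin φ₂ − sin φ₁ cos φ₂ cos Δλ) = 104.60°
At arrival: θ₂ = atan2(sin Δλ cos φ₁, −cos φ₂ sin φ₁ + sin φ₂ cos φ₁ cos Δλ) = 132.43°
Δθ = θ₂ − θ₁ = +27.8°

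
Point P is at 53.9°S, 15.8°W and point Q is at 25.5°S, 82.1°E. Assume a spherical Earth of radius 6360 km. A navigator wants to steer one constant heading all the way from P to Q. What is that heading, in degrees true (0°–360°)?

68.9°

Δψ = ln[tan(π/4+φ₂/2)/tan(π/4+φ₁/2)] = +0.6607
Δλ = +1.7087 rad (taken the short way round)
course = atan2(Δλ, Δψ) = 68.86°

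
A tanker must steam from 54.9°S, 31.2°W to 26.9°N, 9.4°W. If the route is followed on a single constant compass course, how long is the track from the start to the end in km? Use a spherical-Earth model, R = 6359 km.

Rhumb course C = atan2(Δλ, Δψ) with Δψ = ln[tan(π/4+φ₂/2)/tan(π/4+φ₁/2)] = +1.6390, Δλ = +0.3805 → C = 13.07°
d = R·|Δφ| / |cos C| = 6359·1.42768 / 0.97410 = 9320 km

9320 km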